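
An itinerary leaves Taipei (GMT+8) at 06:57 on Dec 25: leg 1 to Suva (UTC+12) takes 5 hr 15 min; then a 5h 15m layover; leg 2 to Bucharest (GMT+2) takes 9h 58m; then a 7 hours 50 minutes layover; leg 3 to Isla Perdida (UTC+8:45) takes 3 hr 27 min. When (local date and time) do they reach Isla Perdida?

Convert departure to UTC: 06:57 − 8:00 = 22:57 UTC on Dec 24.
Add 5 hours and 15 minutes leg 1 → 04:12 UTC (Dec 25).
Add 5 hours 15 minutes layover in Suva → 09:27 UTC.
Add 9 hours and 58 minutes leg 2 → 19:25 UTC.
Add 7 hours 50 minutes layover in Bucharest → 03:15 UTC (Dec 26).
Add 3 hours 27 minutes leg 3 → 06:42 UTC.
Isla Perdida is UTC+8:45, so local arrival = 06:42 + 8:45 = 15:27 on Dec 26.

15:27 on December 26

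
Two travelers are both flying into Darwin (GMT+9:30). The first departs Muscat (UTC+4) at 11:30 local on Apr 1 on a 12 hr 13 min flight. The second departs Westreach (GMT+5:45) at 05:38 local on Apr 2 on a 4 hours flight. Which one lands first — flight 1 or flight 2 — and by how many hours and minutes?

the first, by 8 hours 10 minutes

Flight 1 in UTC: 11:30 − 4:00 = 07:30 on Apr 1.
+12 hours 13 minutes → arrive 19:43 UTC on Apr 1.
Flight 2 in UTC: 05:38 − 5:45 = 23:53 on Apr 1.
+4 hours → arrive 03:53 UTC on Apr 2.
Flight 1 lands earlier by 8 hours 10 minutes.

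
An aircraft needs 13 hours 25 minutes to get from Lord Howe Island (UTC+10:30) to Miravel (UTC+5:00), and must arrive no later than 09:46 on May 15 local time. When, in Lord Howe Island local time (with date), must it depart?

Target arrival in UTC: 09:46 − 5:00 = 04:46 on May 15.
Subtract 13 hours 25 minutes → departure 15:21 UTC on May 14.
Lord Howe Island is UTC+10:30: 15:21 + 10:30 = 01:51 on May 15.

01:51 on May 15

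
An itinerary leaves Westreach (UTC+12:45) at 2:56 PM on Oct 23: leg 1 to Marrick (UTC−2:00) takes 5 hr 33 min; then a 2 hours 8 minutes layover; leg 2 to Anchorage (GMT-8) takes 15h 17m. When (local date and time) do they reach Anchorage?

5:09 PM on October 23

Convert departure to UTC: 2:56 PM − 12:45 = 2:11 AM UTC on Oct 23.
Add 5 hours 33 minutes leg 1 → 7:44 AM UTC.
Add 2 hours 8 minutes layover in Marrick → 9:52 AM UTC.
Add 15 hours and 17 minutes leg 2 → 1:09 AM UTC (Oct 24).
Anchorage is UTC−8:00, so local arrival = 1:09 AM − 8:00 = 5:09 PM on Oct 23.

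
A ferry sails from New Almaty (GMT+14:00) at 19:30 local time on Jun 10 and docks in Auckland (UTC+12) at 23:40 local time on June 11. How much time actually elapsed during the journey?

Auckland is 2:00 behind New Almaty.
Clock-face elapsed time (ignoring zones) is 28 hours 10 minutes.
Actual elapsed = 28 hours 10 minutes + 2:00 = 30 hours 10 minutes.

30 hours 10 minutes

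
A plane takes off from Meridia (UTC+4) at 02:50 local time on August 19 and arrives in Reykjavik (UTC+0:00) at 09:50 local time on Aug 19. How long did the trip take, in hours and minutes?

Departure in UTC: 02:50 − 4:00 = 22:50 on Aug 18.
Arrival is already UTC: 09:50 on Aug 19.
Elapsed = 09:50 − 22:50 (+1 day) = 11 hours.

11 hours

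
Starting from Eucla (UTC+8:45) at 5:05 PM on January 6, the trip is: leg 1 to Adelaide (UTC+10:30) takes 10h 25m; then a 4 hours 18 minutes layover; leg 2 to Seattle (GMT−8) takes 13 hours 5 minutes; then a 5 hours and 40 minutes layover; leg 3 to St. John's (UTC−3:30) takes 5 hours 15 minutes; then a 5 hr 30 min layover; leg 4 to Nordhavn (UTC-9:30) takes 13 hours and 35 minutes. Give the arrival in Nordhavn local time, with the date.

8:38 AM on January 8

Convert departure to UTC: 5:05 PM − 8:45 = 8:20 AM UTC on Jan 6.
Add 10 hours and 25 minutes leg 1 → 6:45 PM UTC.
Add 4 hours and 18 minutes layover in Adelaide → 11:03 PM UTC.
Add 13 hours and 5 minutes leg 2 → 12:08 PM UTC (Jan 7).
Add 5 hours and 40 minutes layover in Seattle → 5:48 PM UTC.
Add 5 hours and 15 minutes leg 3 → 11:03 PM UTC.
Add 5 hours 30 minutes layover in St. John's → 4:33 AM UTC (Jan 8).
Add 13 hours and 35 minutes leg 4 → 6:08 PM UTC.
Nordhavn is UTC−9:30, so local arrival = 6:08 PM − 9:30 = 8:38 AM on Jan 8.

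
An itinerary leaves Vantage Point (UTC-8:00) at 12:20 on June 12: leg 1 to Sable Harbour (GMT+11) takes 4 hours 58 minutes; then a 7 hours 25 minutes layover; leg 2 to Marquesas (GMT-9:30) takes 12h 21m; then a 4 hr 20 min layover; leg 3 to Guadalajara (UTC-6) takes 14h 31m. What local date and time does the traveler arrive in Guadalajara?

Convert departure to UTC: 12:20 + 8:00 = 20:20 UTC on Jun 12.
Add 4 hours and 58 minutes leg 1 → 01:18 UTC (Jun 13).
Add 7 hours 25 minutes layover in Sable Harbour → 08:43 UTC.
Add 12 hours 21 minutes leg 2 → 21:04 UTC.
Add 4 hours 20 minutes layover in Marquesas → 01:24 UTC (Jun 14).
Add 14 hours and 31 minutes leg 3 → 15:55 UTC.
Guadalajara is UTC−6:00, so local arrival = 15:55 − 6:00 = 09:55 on Jun 14.

09:55 on June 14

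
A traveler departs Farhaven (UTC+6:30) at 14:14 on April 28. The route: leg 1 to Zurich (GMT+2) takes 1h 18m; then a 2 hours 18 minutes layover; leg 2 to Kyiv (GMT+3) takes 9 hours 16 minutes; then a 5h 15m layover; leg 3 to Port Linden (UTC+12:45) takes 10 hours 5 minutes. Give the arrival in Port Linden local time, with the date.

00:41 on April 30

Convert departure to UTC: 14:14 − 6:30 = 07:44 UTC on Apr 28.
Add 1 hour and 18 minutes leg 1 → 09:02 UTC.
Add 2 hours 18 minutes layover in Zurich → 11:20 UTC.
Add 9 hours 16 minutes leg 2 → 20:36 UTC.
Add 5 hours 15 minutes layover in Kyiv → 01:51 UTC (Apr 29).
Add 10 hours and 5 minutes leg 3 → 11:56 UTC.
Port Linden is UTC+12:45, so local arrival = 11:56 + 12:45 = 00:41 on Apr 30.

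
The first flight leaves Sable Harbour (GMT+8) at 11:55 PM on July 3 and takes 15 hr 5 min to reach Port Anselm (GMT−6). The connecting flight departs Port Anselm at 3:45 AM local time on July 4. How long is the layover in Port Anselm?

2 hours 45 minutes

Convert departure to UTC: 11:55 PM − 8:00 = 3:55 PM UTC on Jul 3.
Add 15 hours 5 minutes flight time → 7:00 AM UTC (Jul 4).
Port Anselm is UTC−6:00, so local arrival = 7:00 AM − 6:00 = 1:00 AM on Jul 4.
Layover = 3:45 AM − 1:00 AM = 2 hours 45 minutes.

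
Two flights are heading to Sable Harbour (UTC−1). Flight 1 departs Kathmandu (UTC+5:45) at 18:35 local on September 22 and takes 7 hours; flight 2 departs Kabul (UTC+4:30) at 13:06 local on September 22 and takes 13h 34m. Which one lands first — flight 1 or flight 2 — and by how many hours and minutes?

Flight 1 in UTC: 18:35 − 5:45 = 12:50 on Sep 22.
+7 hours → arrive 19:50 UTC on Sep 22.
Flight 2 in UTC: 13:06 − 4:30 = 08:36 on Sep 22.
+13 hours 34 minutes → arrive 22:10 UTC on Sep 22.
Flight 1 lands earlier by 2 hours 20 minutes.

the first, by 2 hours 20 minutes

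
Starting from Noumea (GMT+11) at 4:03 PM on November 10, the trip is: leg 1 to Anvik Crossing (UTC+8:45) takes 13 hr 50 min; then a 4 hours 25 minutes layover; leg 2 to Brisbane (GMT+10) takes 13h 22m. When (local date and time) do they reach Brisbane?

Convert departure to UTC: 4:03 PM − 11:00 = 5:03 AM UTC on Nov 10.
Add 13 hours 50 minutes leg 1 → 6:53 PM UTC.
Add 4 hours and 25 minutes layover in Anvik Crossing → 11:18 PM UTC.
Add 13 hours and 22 minutes leg 2 → 12:40 PM UTC (Nov 11).
Brisbane is UTC+10:00, so local arrival = 12:40 PM + 10:00 = 10:40 PM on Nov 11.

10:40 PM on Nov 11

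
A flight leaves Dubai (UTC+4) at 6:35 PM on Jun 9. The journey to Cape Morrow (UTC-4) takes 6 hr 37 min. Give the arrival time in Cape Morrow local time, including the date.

5:12 PM on Jun 9

Convert departure to UTC: 6:35 PM − 4:00 = 2:35 PM UTC on Jun 9.
Add 6 hours 37 minutes travel time → 9:12 PM UTC.
Cape Morrow is UTC−4:00, so local arrival = 9:12 PM − 4:00 = 5:12 PM on Jun 9.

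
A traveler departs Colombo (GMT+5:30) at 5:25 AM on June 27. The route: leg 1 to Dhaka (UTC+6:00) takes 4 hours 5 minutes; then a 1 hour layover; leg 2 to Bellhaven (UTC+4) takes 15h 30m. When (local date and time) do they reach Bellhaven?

12:30 AM on Jun 28

Convert departure to UTC: 5:25 AM − 5:30 = 11:55 PM UTC on Jun 26.
Add 4 hours 5 minutes leg 1 → 4:00 AM UTC (Jun 27).
Add 1 hour layover in Dhaka → 5:00 AM UTC.
Add 15 hours 30 minutes leg 2 → 8:30 PM UTC.
Bellhaven is UTC+4:00, so local arrival = 8:30 PM + 4:00 = 12:30 AM on Jun 28.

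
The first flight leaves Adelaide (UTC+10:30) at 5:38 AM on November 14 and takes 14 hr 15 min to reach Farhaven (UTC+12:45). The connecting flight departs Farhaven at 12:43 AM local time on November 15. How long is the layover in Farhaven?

2 hours 35 minutes

Convert departure to UTC: 5:38 AM − 10:30 = 7:08 PM UTC on Nov 13.
Add 14 hours and 15 minutes flight time → 9:23 AM UTC (Nov 14).
Farhaven is UTC+12:45, so local arrival = 9:23 AM + 12:45 = 10:08 PM on Nov 14.
Layover = 12:43 AM − 10:08 PM (+1 day) = 2 hours 35 minutes.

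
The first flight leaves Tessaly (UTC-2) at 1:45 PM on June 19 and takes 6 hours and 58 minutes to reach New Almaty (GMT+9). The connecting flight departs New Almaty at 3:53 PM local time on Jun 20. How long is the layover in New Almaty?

Convert departure to UTC: 1:45 PM + 2:00 = 3:45 PM UTC on Jun 19.
Add 6 hours and 58 minutes flight time → 10:43 PM UTC.
New Almaty is UTC+9:00, so local arrival = 10:43 PM + 9:00 = 7:43 AM on Jun 20.
Layover = 3:53 PM − 7:43 AM = 8 hours 10 minutes.

8 hours 10 minutes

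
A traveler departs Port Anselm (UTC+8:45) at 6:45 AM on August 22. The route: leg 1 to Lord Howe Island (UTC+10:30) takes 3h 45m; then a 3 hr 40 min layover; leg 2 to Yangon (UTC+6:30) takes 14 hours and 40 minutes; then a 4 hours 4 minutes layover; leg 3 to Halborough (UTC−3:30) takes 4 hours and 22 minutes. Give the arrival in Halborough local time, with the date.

1:01 AM on August 23

Convert departure to UTC: 6:45 AM − 8:45 = 10:00 PM UTC on Aug 21.
Add 3 hours 45 minutes leg 1 → 1:45 AM UTC (Aug 22).
Add 3 hours and 40 minutes layover in Lord Howe Island → 5:25 AM UTC.
Add 14 hours and 40 minutes leg 2 → 8:05 PM UTC.
Add 4 hours and 4 minutes layover in Yangon → 12:09 AM UTC (Aug 23).
Add 4 hours 22 minutes leg 3 → 4:31 AM UTC.
Halborough is UTC−3:30, so local arrival = 4:31 AM − 3:30 = 1:01 AM on Aug 23.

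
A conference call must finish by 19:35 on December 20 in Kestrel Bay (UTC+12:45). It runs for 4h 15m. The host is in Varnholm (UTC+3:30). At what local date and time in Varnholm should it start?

Target end time in UTC: 19:35 − 12:45 = 06:50 on Dec 20.
Subtract 4 hours 15 minutes → start 02:35 UTC on Dec 20.
Varnholm is UTC+3:30: 02:35 + 3:30 = 06:05 on Dec 20.

06:05 on Dec 20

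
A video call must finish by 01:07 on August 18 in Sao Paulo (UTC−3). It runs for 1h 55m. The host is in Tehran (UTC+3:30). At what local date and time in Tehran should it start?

05:42 on August 18

Target end time in UTC: 01:07 + 3:00 = 04:07 on Aug 18.
Subtract 1 hour 55 minutes → start 02:12 UTC on Aug 18.
Tehran is UTC+3:30: 02:12 + 3:30 = 05:42 on Aug 18.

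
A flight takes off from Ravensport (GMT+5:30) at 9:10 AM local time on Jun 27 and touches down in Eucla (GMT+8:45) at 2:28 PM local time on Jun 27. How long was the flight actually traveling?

2 hours 3 minutes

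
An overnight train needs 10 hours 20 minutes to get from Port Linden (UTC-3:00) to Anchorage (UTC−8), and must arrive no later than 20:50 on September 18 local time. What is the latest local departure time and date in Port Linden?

15:30 on September 18

Target arrival in UTC: 20:50 + 8:00 = 04:50 on Sep 19.
Subtract 10 hours 20 minutes → departure 18:30 UTC on Sep 18.
Port Linden is UTC−3:00: 18:30 − 3:00 = 15:30 on Sep 18.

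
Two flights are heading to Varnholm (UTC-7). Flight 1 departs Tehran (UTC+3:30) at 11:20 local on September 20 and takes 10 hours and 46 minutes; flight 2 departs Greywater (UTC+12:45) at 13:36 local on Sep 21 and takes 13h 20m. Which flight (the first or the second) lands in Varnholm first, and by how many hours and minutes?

Flight 1 in UTC: 11:20 − 3:30 = 07:50 on Sep 20.
+10 hours 46 minutes → arrive 18:36 UTC on Sep 20.
Flight 2 in UTC: 13:36 − 12:45 = 00:51 on Sep 21.
+13 hours 20 minutes → arrive 14:11 UTC on Sep 21.
Flight 1 lands earlier by 19 hours 35 minutes.

the first, by 19 hours 35 minutes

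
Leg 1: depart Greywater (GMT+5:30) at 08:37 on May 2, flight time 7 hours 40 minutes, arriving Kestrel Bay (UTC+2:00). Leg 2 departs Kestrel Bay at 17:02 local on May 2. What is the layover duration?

Convert departure to UTC: 08:37 − 5:30 = 03:07 UTC on May 2.
Add 7 hours and 40 minutes flight time → 10:47 UTC.
Kestrel Bay is UTC+2:00, so local arrival = 10:47 + 2:00 = 12:47 on May 2.
Layover = 17:02 − 12:47 = 4 hours 15 minutes.

4 hours 15 minutes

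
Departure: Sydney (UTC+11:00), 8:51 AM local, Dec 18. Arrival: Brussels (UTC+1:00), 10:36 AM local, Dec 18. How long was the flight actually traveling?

11 hours 45 minutes

Departure in UTC: 8:51 AM − 11:00 = 9:51 PM on Dec 17.
Arrival in UTC: 10:36 AM − 1:00 = 9:36 AM on Dec 18.
Elapsed = 9:36 AM − 9:51 PM (+1 day) = 11 hours 45 minutes.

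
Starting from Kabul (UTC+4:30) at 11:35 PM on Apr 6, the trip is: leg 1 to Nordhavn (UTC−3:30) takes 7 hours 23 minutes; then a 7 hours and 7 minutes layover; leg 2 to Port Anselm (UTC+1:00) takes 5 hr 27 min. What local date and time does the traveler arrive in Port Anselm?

Convert departure to UTC: 11:35 PM − 4:30 = 7:05 PM UTC on Apr 6.
Add 7 hours and 23 minutes leg 1 → 2:28 AM UTC (Apr 7).
Add 7 hours and 7 minutes layover in Nordhavn → 9:35 AM UTC.
Add 5 hours and 27 minutes leg 2 → 3:02 PM UTC.
Port Anselm is UTC+1:00, so local arrival = 3:02 PM + 1:00 = 4:02 PM on Apr 7.

4:02 PM on Apr 7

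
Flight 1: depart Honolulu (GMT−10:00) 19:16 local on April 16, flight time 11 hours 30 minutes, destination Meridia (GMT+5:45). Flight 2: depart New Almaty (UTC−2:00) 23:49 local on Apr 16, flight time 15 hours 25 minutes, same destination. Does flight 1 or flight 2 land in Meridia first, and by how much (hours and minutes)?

the first, by 28 minutes

Flight 1 in UTC: 19:16 + 10:00 = 05:16 on Apr 17.
+11 hours 30 minutes → arrive 16:46 UTC on Apr 17.
Flight 2 in UTC: 23:49 + 2:00 = 01:49 on Apr 17.
+15 hours and 25 minutes → arrive 17:14 UTC on Apr 17.
Flight 1 lands earlier by 28 minutes.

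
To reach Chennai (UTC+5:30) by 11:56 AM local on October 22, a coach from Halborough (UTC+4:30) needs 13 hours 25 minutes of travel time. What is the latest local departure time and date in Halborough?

9:31 PM on Oct 21

Target arrival in UTC: 11:56 AM − 5:30 = 6:26 AM on Oct 22.
Subtract 13 hours and 25 minutes → departure 5:01 PM UTC on Oct 21.
Halborough is UTC+4:30: 5:01 PM + 4:30 = 9:31 PM on Oct 21.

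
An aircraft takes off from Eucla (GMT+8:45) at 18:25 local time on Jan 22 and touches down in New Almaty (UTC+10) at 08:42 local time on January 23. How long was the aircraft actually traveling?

New Almaty is 1:15 ahead of Eucla.
Clock-face elapsed time (ignoring zones) is 14 hours 17 minutes.
Actual elapsed = 14 hours 17 minutes − 1:15 = 13 hours 2 minutes.

13 hours 2 minutes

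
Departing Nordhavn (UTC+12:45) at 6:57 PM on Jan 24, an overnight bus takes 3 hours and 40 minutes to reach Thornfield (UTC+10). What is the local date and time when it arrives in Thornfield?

7:52 PM on Jan 24

Convert departure to UTC: 6:57 PM − 12:45 = 6:12 AM UTC on Jan 24.
Add 3 hours and 40 minutes travel time → 9:52 AM UTC.
Thornfield is UTC+10:00, so local arrival = 9:52 AM + 10:00 = 7:52 PM on Jan 24.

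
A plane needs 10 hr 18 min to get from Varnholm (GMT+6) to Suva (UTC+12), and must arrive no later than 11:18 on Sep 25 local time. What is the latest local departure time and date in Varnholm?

Target arrival in UTC: 11:18 − 12:00 = 23:18 on Sep 24.
Subtract 10 hours 18 minutes → departure 13:00 UTC on Sep 24.
Varnholm is UTC+6:00: 13:00 + 6:00 = 19:00 on Sep 24.

19:00 on Sep 24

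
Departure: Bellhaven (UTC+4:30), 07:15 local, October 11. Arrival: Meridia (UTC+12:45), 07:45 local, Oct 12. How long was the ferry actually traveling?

Meridia is 8:15 ahead of Bellhaven.
Clock-face elapsed time (ignoring zones) is 24 hours 30 minutes.
Actual elapsed = 24 hours 30 minutes − 8:15 = 16 hours 15 minutes.

16 hours 15 minutes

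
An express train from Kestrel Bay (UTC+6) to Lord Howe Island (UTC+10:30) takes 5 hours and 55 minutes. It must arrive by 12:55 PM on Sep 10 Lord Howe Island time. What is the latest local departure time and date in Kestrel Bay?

2:30 AM on Sep 10

Target arrival in UTC: 12:55 PM − 10:30 = 2:25 AM on Sep 10.
Subtract 5 hours and 55 minutes → departure 8:30 PM UTC on Sep 9.
Kestrel Bay is UTC+6:00: 8:30 PM + 6:00 = 2:30 AM on Sep 10.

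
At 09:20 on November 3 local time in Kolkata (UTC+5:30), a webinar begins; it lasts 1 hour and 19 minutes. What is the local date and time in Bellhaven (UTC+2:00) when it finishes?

Convert start to UTC: 09:20 − 5:30 = 03:50 UTC on Nov 3.
Add 1 hour and 19 minutes duration → 05:09 UTC.
Bellhaven is UTC+2:00, so local end time = 05:09 + 2:00 = 07:09 on Nov 3.

07:09 on Nov 3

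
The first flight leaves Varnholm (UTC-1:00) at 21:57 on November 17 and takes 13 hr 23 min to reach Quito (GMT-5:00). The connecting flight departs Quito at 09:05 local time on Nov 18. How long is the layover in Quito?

1 hour 45 minutes

Convert departure to UTC: 21:57 + 1:00 = 22:57 UTC on Nov 17.
Add 13 hours 23 minutes flight time → 12:20 UTC (Nov 18).
Quito is UTC−5:00, so local arrival = 12:20 − 5:00 = 07:20 on Nov 18.
Layover = 09:05 − 07:20 = 1 hour 45 minutes.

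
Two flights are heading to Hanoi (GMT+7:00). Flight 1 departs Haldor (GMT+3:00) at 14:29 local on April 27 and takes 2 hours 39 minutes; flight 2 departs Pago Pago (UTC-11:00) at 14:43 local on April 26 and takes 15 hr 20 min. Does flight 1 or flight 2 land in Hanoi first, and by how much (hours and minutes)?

Flight 1 in UTC: 14:29 − 3:00 = 11:29 on Apr 27.
+2 hours 39 minutes → arrive 14:08 UTC on Apr 27.
Flight 2 in UTC: 14:43 + 11:00 = 01:43 on Apr 27.
+15 hours 20 minutes → arrive 17:03 UTC on Apr 27.
Flight 1 lands earlier by 2 hours 55 minutes.

the first, by 2 hours 55 minutes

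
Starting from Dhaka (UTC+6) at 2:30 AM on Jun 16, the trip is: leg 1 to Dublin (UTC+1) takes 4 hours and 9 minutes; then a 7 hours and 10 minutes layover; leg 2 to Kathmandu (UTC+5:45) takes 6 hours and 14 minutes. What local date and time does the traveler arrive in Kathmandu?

Convert departure to UTC: 2:30 AM − 6:00 = 8:30 PM UTC on Jun 15.
Add 4 hours 9 minutes leg 1 → 12:39 AM UTC (Jun 16).
Add 7 hours and 10 minutes layover in Dublin → 7:49 AM UTC.
Add 6 hours 14 minutes leg 2 → 2:03 PM UTC.
Kathmandu is UTC+5:45, so local arrival = 2:03 PM + 5:45 = 7:48 PM on Jun 16.

7:48 PM on Jun 16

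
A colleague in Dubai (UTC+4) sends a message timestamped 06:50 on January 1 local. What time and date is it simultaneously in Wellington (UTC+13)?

In UTC: 06:50 − 4:00 = 02:50 on Jan 1.
Wellington is UTC+13:00: 02:50 + 13:00 = 15:50 on Jan 1.

15:50 on January 1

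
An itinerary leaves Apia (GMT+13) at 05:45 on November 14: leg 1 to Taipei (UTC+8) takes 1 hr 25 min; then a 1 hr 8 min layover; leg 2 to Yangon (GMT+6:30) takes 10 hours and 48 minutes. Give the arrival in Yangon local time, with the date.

12:36 on November 14

Convert departure to UTC: 05:45 − 13:00 = 16:45 UTC on Nov 13.
Add 1 hour 25 minutes leg 1 → 18:10 UTC.
Add 1 hour and 8 minutes layover in Taipei → 19:18 UTC.
Add 10 hours and 48 minutes leg 2 → 06:06 UTC (Nov 14).
Yangon is UTC+6:30, so local arrival = 06:06 + 6:30 = 12:36 on Nov 14.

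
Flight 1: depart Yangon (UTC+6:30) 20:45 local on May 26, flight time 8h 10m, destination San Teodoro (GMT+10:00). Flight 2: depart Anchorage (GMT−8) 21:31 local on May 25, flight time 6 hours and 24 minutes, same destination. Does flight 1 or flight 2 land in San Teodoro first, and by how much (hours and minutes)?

Flight 1 in UTC: 20:45 − 6:30 = 14:15 on May 26.
+8 hours 10 minutes → arrive 22:25 UTC on May 26.
Flight 2 in UTC: 21:31 + 8:00 = 05:31 on May 26.
+6 hours and 24 minutes → arrive 11:55 UTC on May 26.
Flight 2 lands earlier by 10 hours 30 minutes.

the second, by 10 hours 30 minutes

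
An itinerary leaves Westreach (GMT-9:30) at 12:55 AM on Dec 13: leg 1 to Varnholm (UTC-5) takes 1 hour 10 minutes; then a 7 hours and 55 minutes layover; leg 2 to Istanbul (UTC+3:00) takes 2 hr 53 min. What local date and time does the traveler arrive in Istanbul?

1:23 AM on December 14

Convert departure to UTC: 12:55 AM + 9:30 = 10:25 AM UTC on Dec 13.
Add 1 hour and 10 minutes leg 1 → 11:35 AM UTC.
Add 7 hours and 55 minutes layover in Varnholm → 7:30 PM UTC.
Add 2 hours and 53 minutes leg 2 → 10:23 PM UTC.
Istanbul is UTC+3:00, so local arrival = 10:23 PM + 3:00 = 1:23 AM on Dec 14.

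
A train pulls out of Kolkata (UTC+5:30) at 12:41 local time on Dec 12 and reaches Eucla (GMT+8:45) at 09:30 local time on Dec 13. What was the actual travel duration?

Departure in UTC: 12:41 − 5:30 = 07:11 on Dec 12.
Arrival in UTC: 09:30 − 8:45 = 00:45 on Dec 13.
Elapsed = 00:45 − 07:11 (+1 day) = 17 hours 34 minutes.

17 hours 34 minutes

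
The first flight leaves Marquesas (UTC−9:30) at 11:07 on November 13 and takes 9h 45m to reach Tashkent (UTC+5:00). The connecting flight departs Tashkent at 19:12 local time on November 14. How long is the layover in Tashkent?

7 hours 50 minutes

Convert departure to UTC: 11:07 + 9:30 = 20:37 UTC on Nov 13.
Add 9 hours 45 minutes flight time → 06:22 UTC (Nov 14).
Tashkent is UTC+5:00, so local arrival = 06:22 + 5:00 = 11:22 on Nov 14.
Layover = 19:12 − 11:22 = 7 hours 50 minutes.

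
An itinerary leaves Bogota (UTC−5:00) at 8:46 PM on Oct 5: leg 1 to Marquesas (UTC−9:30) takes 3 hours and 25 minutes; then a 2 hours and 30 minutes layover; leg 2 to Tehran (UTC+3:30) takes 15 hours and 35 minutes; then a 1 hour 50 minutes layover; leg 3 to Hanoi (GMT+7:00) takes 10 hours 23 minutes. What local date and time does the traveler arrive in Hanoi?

6:29 PM on October 7

Convert departure to UTC: 8:46 PM + 5:00 = 1:46 AM UTC on Oct 6.
Add 3 hours and 25 minutes leg 1 → 5:11 AM UTC.
Add 2 hours and 30 minutes layover in Marquesas → 7:41 AM UTC.
Add 15 hours and 35 minutes leg 2 → 11:16 PM UTC.
Add 1 hour 50 minutes layover in Tehran → 1:06 AM UTC (Oct 7).
Add 10 hours and 23 minutes leg 3 → 11:29 AM UTC.
Hanoi is UTC+7:00, so local arrival = 11:29 AM + 7:00 = 6:29 PM on Oct 7.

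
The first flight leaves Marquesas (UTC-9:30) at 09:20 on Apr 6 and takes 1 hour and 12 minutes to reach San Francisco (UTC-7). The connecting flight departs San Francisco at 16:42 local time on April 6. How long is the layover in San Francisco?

3 hours 40 minutes

Convert departure to UTC: 09:20 + 9:30 = 18:50 UTC on Apr 6.
Add 1 hour and 12 minutes flight time → 20:02 UTC.
San Francisco is UTC−7:00, so local arrival = 20:02 − 7:00 = 13:02 on Apr 6.
Layover = 16:42 − 13:02 = 3 hours 40 minutes.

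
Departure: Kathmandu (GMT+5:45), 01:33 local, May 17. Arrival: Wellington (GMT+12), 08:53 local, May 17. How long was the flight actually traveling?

Wellington is 6:15 ahead of Kathmandu.
Clock-face elapsed time (ignoring zones) is 7 hours 20 minutes.
Actual elapsed = 7 hours 20 minutes − 6:15 = 1 hour 5 minutes.

1 hour 5 minutes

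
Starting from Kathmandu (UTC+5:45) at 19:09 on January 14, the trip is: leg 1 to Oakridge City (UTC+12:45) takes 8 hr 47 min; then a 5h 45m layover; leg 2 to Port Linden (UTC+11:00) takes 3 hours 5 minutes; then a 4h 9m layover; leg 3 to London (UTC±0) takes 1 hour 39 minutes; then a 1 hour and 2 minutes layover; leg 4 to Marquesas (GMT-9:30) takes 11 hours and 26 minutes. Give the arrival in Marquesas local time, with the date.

15:47 on January 15

Convert departure to UTC: 19:09 − 5:45 = 13:24 UTC on Jan 14.
Add 8 hours and 47 minutes leg 1 → 22:11 UTC.
Add 5 hours 45 minutes layover in Oakridge City → 03:56 UTC (Jan 15).
Add 3 hours and 5 minutes leg 2 → 07:01 UTC.
Add 4 hours 9 minutes layover in Port Linden → 11:10 UTC.
Add 1 hour and 39 minutes leg 3 → 12:49 UTC.
Add 1 hour and 2 minutes layover in London → 13:51 UTC.
Add 11 hours and 26 minutes leg 4 → 01:17 UTC (Jan 16).
Marquesas is UTC−9:30, so local arrival = 01:17 − 9:30 = 15:47 on Jan 15.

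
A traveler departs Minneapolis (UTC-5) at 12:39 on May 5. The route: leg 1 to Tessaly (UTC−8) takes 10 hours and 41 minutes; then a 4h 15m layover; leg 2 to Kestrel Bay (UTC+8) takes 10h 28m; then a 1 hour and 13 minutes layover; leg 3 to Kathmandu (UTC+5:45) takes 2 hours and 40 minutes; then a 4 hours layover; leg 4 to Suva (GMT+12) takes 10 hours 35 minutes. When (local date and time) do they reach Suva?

Convert departure to UTC: 12:39 + 5:00 = 17:39 UTC on May 5.
Add 10 hours and 41 minutes leg 1 → 04:20 UTC (May 6).
Add 4 hours and 15 minutes layover in Tessaly → 08:35 UTC.
Add 10 hours and 28 minutes leg 2 → 19:03 UTC.
Add 1 hour and 13 minutes layover in Kestrel Bay → 20:16 UTC.
Add 2 hours and 40 minutes leg 3 → 22:56 UTC.
Add 4 hours layover in Kathmandu → 02:56 UTC (May 7).
Add 10 hours and 35 minutes leg 4 → 13:31 UTC.
Suva is UTC+12:00, so local arrival = 13:31 + 12:00 = 01:31 on May 8.

01:31 on May 8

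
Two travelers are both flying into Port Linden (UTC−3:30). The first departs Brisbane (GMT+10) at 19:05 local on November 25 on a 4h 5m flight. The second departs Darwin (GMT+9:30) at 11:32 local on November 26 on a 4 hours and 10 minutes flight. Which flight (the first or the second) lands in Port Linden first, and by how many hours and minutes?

Flight 1 in UTC: 19:05 − 10:00 = 09:05 on Nov 25.
+4 hours 5 minutes → arrive 13:10 UTC on Nov 25.
Flight 2 in UTC: 11:32 − 9:30 = 02:02 on Nov 26.
+4 hours and 10 minutes → arrive 06:12 UTC on Nov 26.
Flight 1 lands earlier by 17 hours 2 minutes.

the first, by 17 hours 2 minutes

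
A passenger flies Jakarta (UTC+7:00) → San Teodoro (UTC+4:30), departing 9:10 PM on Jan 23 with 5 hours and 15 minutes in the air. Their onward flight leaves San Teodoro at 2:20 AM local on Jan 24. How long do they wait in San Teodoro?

Convert departure to UTC: 9:10 PM − 7:00 = 2:10 PM UTC on Jan 23.
Add 5 hours 15 minutes flight time → 7:25 PM UTC.
San Teodoro is UTC+4:30, so local arrival = 7:25 PM + 4:30 = 11:55 PM on Jan 23.
Layover = 2:20 AM − 11:55 PM (+1 day) = 2 hours 25 minutes.

2 hours 25 minutes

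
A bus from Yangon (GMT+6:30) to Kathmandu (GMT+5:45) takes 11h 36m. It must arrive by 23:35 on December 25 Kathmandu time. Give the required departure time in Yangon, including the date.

12:44 on December 25

Target arrival in UTC: 23:35 − 5:45 = 17:50 on Dec 25.
Subtract 11 hours and 36 minutes → departure 06:14 UTC on Dec 25.
Yangon is UTC+6:30: 06:14 + 6:30 = 12:44 on Dec 25.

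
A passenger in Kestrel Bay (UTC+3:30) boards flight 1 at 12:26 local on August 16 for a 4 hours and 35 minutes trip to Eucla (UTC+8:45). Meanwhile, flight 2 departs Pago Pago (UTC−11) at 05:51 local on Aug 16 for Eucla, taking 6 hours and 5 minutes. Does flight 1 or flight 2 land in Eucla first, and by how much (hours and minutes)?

Flight 1 in UTC: 12:26 − 3:30 = 08:56 on Aug 16.
+4 hours and 35 minutes → arrive 13:31 UTC on Aug 16.
Flight 2 in UTC: 05:51 + 11:00 = 16:51 on Aug 16.
+6 hours 5 minutes → arrive 22:56 UTC on Aug 16.
Flight 1 lands earlier by 9 hours 25 minutes.

the first, by 9 hours 25 minutes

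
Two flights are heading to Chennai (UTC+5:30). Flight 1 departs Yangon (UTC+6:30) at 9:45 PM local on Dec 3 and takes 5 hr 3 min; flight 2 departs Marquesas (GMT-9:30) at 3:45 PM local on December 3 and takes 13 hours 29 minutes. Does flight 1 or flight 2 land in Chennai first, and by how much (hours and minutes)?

Flight 1 in UTC: 9:45 PM − 6:30 = 3:15 PM on Dec 3.
+5 hours and 3 minutes → arrive 8:18 PM UTC on Dec 3.
Flight 2 in UTC: 3:45 PM + 9:30 = 1:15 AM on Dec 4.
+13 hours 29 minutes → arrive 2:44 PM UTC on Dec 4.
Flight 1 lands earlier by 18 hours 26 minutes.

the first, by 18 hours 26 minutes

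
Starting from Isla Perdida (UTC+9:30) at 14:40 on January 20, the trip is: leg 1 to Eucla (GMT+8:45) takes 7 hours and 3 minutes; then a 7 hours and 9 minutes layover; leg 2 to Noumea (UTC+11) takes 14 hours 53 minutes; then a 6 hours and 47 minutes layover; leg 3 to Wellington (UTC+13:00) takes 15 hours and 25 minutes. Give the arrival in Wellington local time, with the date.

21:27 on January 22

Convert departure to UTC: 14:40 − 9:30 = 05:10 UTC on Jan 20.
Add 7 hours and 3 minutes leg 1 → 12:13 UTC.
Add 7 hours and 9 minutes layover in Eucla → 19:22 UTC.
Add 14 hours and 53 minutes leg 2 → 10:15 UTC (Jan 21).
Add 6 hours and 47 minutes layover in Noumea → 17:02 UTC.
Add 15 hours 25 minutes leg 3 → 08:27 UTC (Jan 22).
Wellington is UTC+13:00, so local arrival = 08:27 + 13:00 = 21:27 on Jan 22.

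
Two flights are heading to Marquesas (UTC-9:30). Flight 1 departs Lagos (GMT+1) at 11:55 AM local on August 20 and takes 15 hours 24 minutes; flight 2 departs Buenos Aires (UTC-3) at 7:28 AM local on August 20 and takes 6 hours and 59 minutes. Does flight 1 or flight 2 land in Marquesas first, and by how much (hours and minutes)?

Flight 1 in UTC: 11:55 AM − 1:00 = 10:55 AM on Aug 20.
+15 hours 24 minutes → arrive 2:19 AM UTC on Aug 21.
Flight 2 in UTC: 7:28 AM + 3:00 = 10:28 AM on Aug 20.
+6 hours 59 minutes → arrive 5:27 PM UTC on Aug 20.
Flight 2 lands earlier by 8 hours 52 minutes.

the second, by 8 hours 52 minutes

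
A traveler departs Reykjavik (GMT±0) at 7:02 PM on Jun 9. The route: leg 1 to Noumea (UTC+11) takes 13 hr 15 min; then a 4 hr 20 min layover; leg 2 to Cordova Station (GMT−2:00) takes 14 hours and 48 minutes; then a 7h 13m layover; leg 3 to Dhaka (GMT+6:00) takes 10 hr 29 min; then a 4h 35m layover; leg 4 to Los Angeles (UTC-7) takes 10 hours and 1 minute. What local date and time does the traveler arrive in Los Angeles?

4:43 AM on June 12

Reykjavik is at UTC+0, so departure is already 7:02 PM UTC on Jun 9.
Add 13 hours and 15 minutes leg 1 → 8:17 AM UTC (Jun 10).
Add 4 hours 20 minutes layover in Noumea → 12:37 PM UTC.
Add 14 hours and 48 minutes leg 2 → 3:25 AM UTC (Jun 11).
Add 7 hours and 13 minutes layover in Cordova Station → 10:38 AM UTC.
Add 10 hours 29 minutes leg 3 → 9:07 PM UTC.
Add 4 hours and 35 minutes layover in Dhaka → 1:42 AM UTC (Jun 12).
Add 10 hours 1 minute leg 4 → 11:43 AM UTC.
Los Angeles is UTC−7:00, so local arrival = 11:43 AM − 7:00 = 4:43 AM on Jun 12.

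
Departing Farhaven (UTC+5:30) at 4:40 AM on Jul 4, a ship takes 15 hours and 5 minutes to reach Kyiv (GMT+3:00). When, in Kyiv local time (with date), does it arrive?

5:15 PM on Jul 4

Convert departure to UTC: 4:40 AM − 5:30 = 11:10 PM UTC on Jul 3.
Add 15 hours and 5 minutes travel time → 2:15 PM UTC (Jul 4).
Kyiv is UTC+3:00, so local arrival = 2:15 PM + 3:00 = 5:15 PM on Jul 4.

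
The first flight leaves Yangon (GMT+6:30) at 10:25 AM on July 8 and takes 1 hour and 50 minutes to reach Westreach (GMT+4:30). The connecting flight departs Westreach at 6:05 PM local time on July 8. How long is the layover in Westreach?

7 hours 50 minutes

Convert departure to UTC: 10:25 AM − 6:30 = 3:55 AM UTC on Jul 8.
Add 1 hour and 50 minutes flight time → 5:45 AM UTC.
Westreach is UTC+4:30, so local arrival = 5:45 AM + 4:30 = 10:15 AM on Jul 8.
Layover = 6:05 PM − 10:15 AM = 7 hours 50 minutes.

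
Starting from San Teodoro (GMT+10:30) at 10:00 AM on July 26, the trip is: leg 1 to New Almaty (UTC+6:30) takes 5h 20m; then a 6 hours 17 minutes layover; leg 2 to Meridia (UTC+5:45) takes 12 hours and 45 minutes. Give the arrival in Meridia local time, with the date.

Convert departure to UTC: 10:00 AM − 10:30 = 11:30 PM UTC on Jul 25.
Add 5 hours and 20 minutes leg 1 → 4:50 AM UTC (Jul 26).
Add 6 hours and 17 minutes layover in New Almaty → 11:07 AM UTC.
Add 12 hours 45 minutes leg 2 → 11:52 PM UTC.
Meridia is UTC+5:45, so local arrival = 11:52 PM + 5:45 = 5:37 AM on Jul 27.

5:37 AM on July 27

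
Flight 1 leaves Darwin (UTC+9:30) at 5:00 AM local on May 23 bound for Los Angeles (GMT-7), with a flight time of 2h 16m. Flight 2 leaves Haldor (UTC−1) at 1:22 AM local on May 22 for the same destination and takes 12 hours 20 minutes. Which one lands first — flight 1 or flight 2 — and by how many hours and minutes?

Flight 1 in UTC: 5:00 AM − 9:30 = 7:30 PM on May 22.
+2 hours 16 minutes → arrive 9:46 PM UTC on May 22.
Flight 2 in UTC: 1:22 AM + 1:00 = 2:22 AM on May 22.
+12 hours and 20 minutes → arrive 2:42 PM UTC on May 22.
Flight 2 lands earlier by 7 hours 4 minutes.

the second, by 7 hours 4 minutes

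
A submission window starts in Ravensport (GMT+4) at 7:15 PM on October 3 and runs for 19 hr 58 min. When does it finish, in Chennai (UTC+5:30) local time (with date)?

4:43 PM on Oct 4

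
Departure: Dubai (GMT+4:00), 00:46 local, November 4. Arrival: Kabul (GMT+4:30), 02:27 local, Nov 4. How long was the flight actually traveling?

Kabul is 0:30 ahead of Dubai.
Clock-face elapsed time (ignoring zones) is 1 hour 41 minutes.
Actual elapsed = 1 hour 41 minutes − 0:30 = 1 hour 11 minutes.

1 hour 11 minutes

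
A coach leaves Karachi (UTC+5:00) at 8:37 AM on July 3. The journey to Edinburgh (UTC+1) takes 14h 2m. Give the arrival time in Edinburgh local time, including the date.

6:39 PM on July 3

Convert departure to UTC: 8:37 AM − 5:00 = 3:37 AM UTC on Jul 3.
Add 14 hours and 2 minutes travel time → 5:39 PM UTC.
Edinburgh is UTC+1:00, so local arrival = 5:39 PM + 1:00 = 6:39 PM on Jul 3.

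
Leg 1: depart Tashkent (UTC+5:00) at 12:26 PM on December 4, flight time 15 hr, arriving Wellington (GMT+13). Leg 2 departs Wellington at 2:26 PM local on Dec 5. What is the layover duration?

3 hours

Convert departure to UTC: 12:26 PM − 5:00 = 7:26 AM UTC on Dec 4.
Add 15 hours flight time → 10:26 PM UTC.
Wellington is UTC+13:00, so local arrival = 10:26 PM + 13:00 = 11:26 AM on Dec 5.
Layover = 2:26 PM − 11:26 AM = 3 hours.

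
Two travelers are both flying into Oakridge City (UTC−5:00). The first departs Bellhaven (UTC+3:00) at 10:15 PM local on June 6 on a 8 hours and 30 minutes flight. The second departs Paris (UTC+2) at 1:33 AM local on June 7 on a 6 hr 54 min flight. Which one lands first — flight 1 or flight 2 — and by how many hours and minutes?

Flight 1 in UTC: 10:15 PM − 3:00 = 7:15 PM on Jun 6.
+8 hours 30 minutes → arrive 3:45 AM UTC on Jun 7.
Flight 2 in UTC: 1:33 AM − 2:00 = 11:33 PM on Jun 6.
+6 hours 54 minutes → arrive 6:27 AM UTC on Jun 7.
Flight 1 lands earlier by 2 hours 42 minutes.

the first, by 2 hours 42 minutes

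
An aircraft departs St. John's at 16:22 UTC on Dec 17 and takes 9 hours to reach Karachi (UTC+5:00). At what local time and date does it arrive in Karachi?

06:22 on Dec 18

Departure is given in UTC: 16:22 on Dec 17.
Add 9 hours → 01:22 UTC (Dec 18).
Karachi is UTC+5:00: 01:22 + 5:00 = 06:22 on Dec 18.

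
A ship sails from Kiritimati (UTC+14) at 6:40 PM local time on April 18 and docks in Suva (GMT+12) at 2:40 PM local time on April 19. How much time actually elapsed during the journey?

22 hours

Departure in UTC: 6:40 PM − 14:00 = 4:40 AM on Apr 18.
Arrival in UTC: 2:40 PM − 12:00 = 2:40 AM on Apr 19.
Elapsed = 2:40 AM − 4:40 AM (+1 day) = 22 hours.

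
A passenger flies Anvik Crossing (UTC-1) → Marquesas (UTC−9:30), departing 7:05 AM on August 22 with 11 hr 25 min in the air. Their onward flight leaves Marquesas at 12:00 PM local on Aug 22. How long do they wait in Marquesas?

2 hours

Convert departure to UTC: 7:05 AM + 1:00 = 8:05 AM UTC on Aug 22.
Add 11 hours and 25 minutes flight time → 7:30 PM UTC.
Marquesas is UTC−9:30, so local arrival = 7:30 PM − 9:30 = 10:00 AM on Aug 22.
Layover = 12:00 PM − 10:00 AM = 2 hours.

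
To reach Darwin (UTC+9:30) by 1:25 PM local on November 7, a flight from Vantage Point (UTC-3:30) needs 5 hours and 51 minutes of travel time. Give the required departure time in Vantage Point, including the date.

6:34 PM on November 6

Target arrival in UTC: 1:25 PM − 9:30 = 3:55 AM on Nov 7.
Subtract 5 hours 51 minutes → departure 10:04 PM UTC on Nov 6.
Vantage Point is UTC−3:30: 10:04 PM − 3:30 = 6:34 PM on Nov 6.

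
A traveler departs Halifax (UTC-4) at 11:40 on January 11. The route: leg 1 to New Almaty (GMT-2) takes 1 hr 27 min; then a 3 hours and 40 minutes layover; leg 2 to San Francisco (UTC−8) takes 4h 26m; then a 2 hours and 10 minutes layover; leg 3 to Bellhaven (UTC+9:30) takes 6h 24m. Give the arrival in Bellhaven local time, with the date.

Convert departure to UTC: 11:40 + 4:00 = 15:40 UTC on Jan 11.
Add 1 hour and 27 minutes leg 1 → 17:07 UTC.
Add 3 hours and 40 minutes layover in New Almaty → 20:47 UTC.
Add 4 hours 26 minutes leg 2 → 01:13 UTC (Jan 12).
Add 2 hours 10 minutes layover in San Francisco → 03:23 UTC.
Add 6 hours and 24 minutes leg 3 → 09:47 UTC.
Bellhaven is UTC+9:30, so local arrival = 09:47 + 9:30 = 19:17 on Jan 12.

19:17 on January 12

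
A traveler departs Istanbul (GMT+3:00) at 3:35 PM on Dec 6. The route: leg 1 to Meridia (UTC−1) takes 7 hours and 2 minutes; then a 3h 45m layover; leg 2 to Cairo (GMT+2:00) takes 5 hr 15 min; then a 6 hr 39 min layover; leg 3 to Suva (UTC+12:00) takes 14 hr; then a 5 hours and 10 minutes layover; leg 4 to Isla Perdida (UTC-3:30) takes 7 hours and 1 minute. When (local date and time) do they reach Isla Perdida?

Convert departure to UTC: 3:35 PM − 3:00 = 12:35 PM UTC on Dec 6.
Add 7 hours and 2 minutes leg 1 → 7:37 PM UTC.
Add 3 hours 45 minutes layover in Meridia → 11:22 PM UTC.
Add 5 hours and 15 minutes leg 2 → 4:37 AM UTC (Dec 7).
Add 6 hours 39 minutes layover in Cairo → 11:16 AM UTC.
Add 14 hours leg 3 → 1:16 AM UTC (Dec 8).
Add 5 hours 10 minutes layover in Suva → 6:26 AM UTC.
Add 7 hours and 1 minute leg 4 → 1:27 PM UTC.
Isla Perdida is UTC−3:30, so local arrival = 1:27 PM − 3:30 = 9:57 AM on Dec 8.

9:57 AM on December 8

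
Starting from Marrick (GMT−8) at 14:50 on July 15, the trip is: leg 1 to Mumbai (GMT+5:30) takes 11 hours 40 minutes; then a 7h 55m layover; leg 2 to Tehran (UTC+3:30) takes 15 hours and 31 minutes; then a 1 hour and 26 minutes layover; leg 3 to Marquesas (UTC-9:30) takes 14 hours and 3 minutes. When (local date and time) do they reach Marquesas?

Convert departure to UTC: 14:50 + 8:00 = 22:50 UTC on Jul 15.
Add 11 hours and 40 minutes leg 1 → 10:30 UTC (Jul 16).
Add 7 hours and 55 minutes layover in Mumbai → 18:25 UTC.
Add 15 hours and 31 minutes leg 2 → 09:56 UTC (Jul 17).
Add 1 hour and 26 minutes layover in Tehran → 11:22 UTC.
Add 14 hours and 3 minutes leg 3 → 01:25 UTC (Jul 18).
Marquesas is UTC−9:30, so local arrival = 01:25 − 9:30 = 15:55 on Jul 17.

15:55 on July 17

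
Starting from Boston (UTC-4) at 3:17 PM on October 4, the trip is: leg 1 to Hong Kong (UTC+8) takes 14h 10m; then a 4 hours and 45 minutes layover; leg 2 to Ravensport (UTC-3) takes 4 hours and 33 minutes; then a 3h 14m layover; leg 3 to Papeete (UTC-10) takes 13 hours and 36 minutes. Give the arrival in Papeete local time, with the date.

Convert departure to UTC: 3:17 PM + 4:00 = 7:17 PM UTC on Oct 4.
Add 14 hours and 10 minutes leg 1 → 9:27 AM UTC (Oct 5).
Add 4 hours and 45 minutes layover in Hong Kong → 2:12 PM UTC.
Add 4 hours and 33 minutes leg 2 → 6:45 PM UTC.
Add 3 hours 14 minutes layover in Ravensport → 9:59 PM UTC.
Add 13 hours and 36 minutes leg 3 → 11:35 AM UTC (Oct 6).
Papeete is UTC−10:00, so local arrival = 11:35 AM − 10:00 = 1:35 AM on Oct 6.

1:35 AM on October 6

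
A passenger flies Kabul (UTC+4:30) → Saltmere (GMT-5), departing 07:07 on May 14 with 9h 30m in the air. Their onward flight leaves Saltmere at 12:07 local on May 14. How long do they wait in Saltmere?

Convert departure to UTC: 07:07 − 4:30 = 02:37 UTC on May 14.
Add 9 hours and 30 minutes flight time → 12:07 UTC.
Saltmere is UTC−5:00, so local arrival = 12:07 − 5:00 = 07:07 on May 14.
Layover = 12:07 − 07:07 = 5 hours.

5 hours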